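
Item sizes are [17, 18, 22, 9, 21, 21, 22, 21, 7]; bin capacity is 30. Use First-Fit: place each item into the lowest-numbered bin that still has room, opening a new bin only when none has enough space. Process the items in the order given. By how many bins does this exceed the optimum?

First-Fit: [17,9] [18,7] [22] [21] [21] [22] [21] → 7 bins.
7 items exceed 15 (half the capacity), and no two of those can share a bin, so at least 7 bins are needed.
So 7 is already optimal.

0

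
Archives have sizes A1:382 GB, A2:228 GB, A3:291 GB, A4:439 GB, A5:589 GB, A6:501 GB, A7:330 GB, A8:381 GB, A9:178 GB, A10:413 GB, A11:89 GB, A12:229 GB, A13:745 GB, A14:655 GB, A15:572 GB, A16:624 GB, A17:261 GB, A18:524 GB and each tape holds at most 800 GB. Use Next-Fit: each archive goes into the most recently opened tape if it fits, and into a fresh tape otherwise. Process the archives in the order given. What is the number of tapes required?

12

A1 (382 GB) → tape 1 (remaining 418 GB)
A2 (228 GB) → tape 1 (remaining 190 GB)
A3 (291 GB) → tape 2 (remaining 509 GB)
A4 (439 GB) → tape 2 (remaining 70 GB)
A5 (589 GB) → tape 3 (remaining 211 GB)
A6 (501 GB) → tape 4 (remaining 299 GB)
A7 (330 GB) → tape 5 (remaining 470 GB)
A8 (381 GB) → tape 5 (remaining 89 GB)
A9 (178 GB) → tape 6 (remaining 622 GB)
A10 (413 GB) → tape 6 (remaining 209 GB)
A11 (89 GB) → tape 6 (remaining 120 GB)
A12 (229 GB) → tape 7 (remaining 571 GB)
A13 (745 GB) → tape 8 (remaining 55 GB)
A14 (655 GB) → tape 9 (remaining 145 GB)
A15 (572 GB) → tape 10 (remaining 228 GB)
A16 (624 GB) → tape 11 (remaining 176 GB)
A17 (261 GB) → tape 12 (remaining 539 GB)
A18 (524 GB) → tape 12 (remaining 15 GB)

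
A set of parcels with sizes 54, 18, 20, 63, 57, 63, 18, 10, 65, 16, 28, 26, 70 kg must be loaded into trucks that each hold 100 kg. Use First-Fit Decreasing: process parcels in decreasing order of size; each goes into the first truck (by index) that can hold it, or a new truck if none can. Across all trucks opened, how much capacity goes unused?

92

Sorted descending: 70, 65, 63, 63, 57, 54, 28, 26, 20, 18, 18, 16, 10.
truck 1: place 70 kg, 30 kg left
truck 2: place 65 kg, 35 kg left
truck 3: place 63 kg, 37 kg left
truck 4: place 63 kg, 37 kg left
truck 5: place 57 kg, 43 kg left
truck 6: place 54 kg, 46 kg left
truck 1: place 28 kg, 2 kg left
truck 2: place 26 kg, 9 kg left
truck 3: place 20 kg, 17 kg left
truck 4: place 18 kg, 19 kg left
truck 4: place 18 kg, 1 kg left
truck 3: place 16 kg, 1 kg left
truck 5: place 10 kg, 33 kg left
6 trucks × 100 kg = 600 kg; used 508 kg; unused 92 kg.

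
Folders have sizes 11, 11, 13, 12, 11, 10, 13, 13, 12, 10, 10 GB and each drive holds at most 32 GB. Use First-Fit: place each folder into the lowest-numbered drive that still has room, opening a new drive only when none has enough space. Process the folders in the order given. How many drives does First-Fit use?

5 drives

drive 1: place 11 GB, 21 GB left
drive 1: place 11 GB, 10 GB left
drive 2: place 13 GB, 19 GB left
drive 2: place 12 GB, 7 GB left
drive 3: place 11 GB, 21 GB left
drive 1: place 10 GB, 0 GB left
drive 3: place 13 GB, 8 GB left
drive 4: place 13 GB, 19 GB left
drive 4: place 12 GB, 7 GB left
drive 5: place 10 GB, 22 GB left
drive 5: place 10 GB, 12 GB left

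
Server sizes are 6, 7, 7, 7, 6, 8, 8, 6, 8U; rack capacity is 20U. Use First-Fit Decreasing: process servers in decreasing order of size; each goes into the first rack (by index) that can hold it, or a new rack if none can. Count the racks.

Sorted descending: 8, 8, 8, 7, 7, 7, 6, 6, 6.
8U → rack 1 (remaining 12U)
8U → rack 1 (remaining 4U)
8U → rack 2 (remaining 12U)
7U → rack 2 (remaining 5U)
7U → rack 3 (remaining 13U)
7U → rack 3 (remaining 6U)
6U → rack 3 (remaining 0U)
6U → rack 4 (remaining 14U)
6U → rack 4 (remaining 8U)

4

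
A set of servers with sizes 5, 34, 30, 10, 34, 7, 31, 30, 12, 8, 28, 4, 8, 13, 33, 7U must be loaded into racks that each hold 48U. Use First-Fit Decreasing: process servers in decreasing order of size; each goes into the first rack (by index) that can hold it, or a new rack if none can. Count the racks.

7

Sorted descending: 34, 34, 33, 31, 30, 30, 28, 13, 12, 10, 8, 8, 7, 7, 5, 4.
34U → rack 1 (remaining 14U)
34U → rack 2 (remaining 14U)
33U → rack 3 (remaining 15U)
31U → rack 4 (remaining 17U)
30U → rack 5 (remaining 18U)
30U → rack 6 (remaining 18U)
28U → rack 7 (remaining 20U)
13U → rack 1 (remaining 1U)
12U → rack 2 (remaining 2U)
10U → rack 3 (remaining 5U)
8U → rack 4 (remaining 9U)
8U → rack 4 (remaining 1U)
7U → rack 5 (remaining 11U)
7U → rack 5 (remaining 4U)
5U → rack 3 (remaining 0U)
4U → rack 5 (remaining 0U)
Final racks: [34,13] [34,12] [33,10,5] [31,8,8] [30,7,7,4] [30] [28].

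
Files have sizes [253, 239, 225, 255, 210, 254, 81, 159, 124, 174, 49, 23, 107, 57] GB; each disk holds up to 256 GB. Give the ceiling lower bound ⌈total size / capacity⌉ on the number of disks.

9 disks

Total size = 253 + 239 + 225 + 255 + 210 + 254 + 81 + 159 + 124 + 174 + 49 + 23 + 107 + 57 = 2210 GB.
⌈2210 / 256⌉ = 9.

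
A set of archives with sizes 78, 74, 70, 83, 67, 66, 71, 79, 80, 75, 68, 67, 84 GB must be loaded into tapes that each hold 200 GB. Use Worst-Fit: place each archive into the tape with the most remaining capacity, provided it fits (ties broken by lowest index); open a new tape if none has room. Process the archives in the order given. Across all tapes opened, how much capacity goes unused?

438

78 GB → tape 1 (remaining 122 GB)
74 GB → tape 1 (remaining 48 GB)
70 GB → tape 2 (remaining 130 GB)
83 GB → tape 2 (remaining 47 GB)
67 GB → tape 3 (remaining 133 GB)
66 GB → tape 3 (remaining 67 GB)
71 GB → tape 4 (remaining 129 GB)
79 GB → tape 4 (remaining 50 GB)
80 GB → tape 5 (remaining 120 GB)
75 GB → tape 5 (remaining 45 GB)
68 GB → tape 6 (remaining 132 GB)
67 GB → tape 6 (remaining 65 GB)
84 GB → tape 7 (remaining 116 GB)
7 tapes × 200 GB = 1400 GB; used 962 GB; unused 438 GB.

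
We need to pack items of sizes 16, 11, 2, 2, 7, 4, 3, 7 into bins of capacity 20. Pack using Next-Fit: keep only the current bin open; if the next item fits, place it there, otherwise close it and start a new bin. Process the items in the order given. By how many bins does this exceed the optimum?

Next-Fit: [16] [11,2,2] [7,4,3] [7] → 4 bins.
Total size 52; any packing needs at least ⌈52/20⌉ = 3 bins.
An optimal packing achieves that bound: [16,4] [11,7,2] [7,3,2] → 3 bins.
Excess: 4 − 3 = 1.

1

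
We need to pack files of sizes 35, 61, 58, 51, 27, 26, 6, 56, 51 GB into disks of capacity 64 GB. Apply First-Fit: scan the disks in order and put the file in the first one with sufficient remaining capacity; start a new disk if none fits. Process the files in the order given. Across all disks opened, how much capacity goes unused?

77

Put 35 GB in disk 1; 29 GB remain.
Put 61 GB in disk 2; 3 GB remain.
Put 58 GB in disk 3; 6 GB remain.
Put 51 GB in disk 4; 13 GB remain.
Put 27 GB in disk 1; 2 GB remain.
Put 26 GB in disk 5; 38 GB remain.
Put 6 GB in disk 3; 0 GB remain.
Put 56 GB in disk 6; 8 GB remain.
Put 51 GB in disk 7; 13 GB remain.
7 disks × 64 GB = 448 GB; used 371 GB; unused 77 GB.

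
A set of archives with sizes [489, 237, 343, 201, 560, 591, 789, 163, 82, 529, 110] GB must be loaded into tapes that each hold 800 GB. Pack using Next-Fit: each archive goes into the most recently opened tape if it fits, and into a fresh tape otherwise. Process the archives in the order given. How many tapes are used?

7

Put 489 GB in tape 1; 311 GB remain.
Put 237 GB in tape 1; 74 GB remain.
Put 343 GB in tape 2; 457 GB remain.
Put 201 GB in tape 2; 256 GB remain.
Put 560 GB in tape 3; 240 GB remain.
Put 591 GB in tape 4; 209 GB remain.
Put 789 GB in tape 5; 11 GB remain.
Put 163 GB in tape 6; 637 GB remain.
Put 82 GB in tape 6; 555 GB remain.
Put 529 GB in tape 6; 26 GB remain.
Put 110 GB in tape 7; 690 GB remain.
Final tapes: [489,237] [343,201] [560] [591] [789] [163,82,529] [110].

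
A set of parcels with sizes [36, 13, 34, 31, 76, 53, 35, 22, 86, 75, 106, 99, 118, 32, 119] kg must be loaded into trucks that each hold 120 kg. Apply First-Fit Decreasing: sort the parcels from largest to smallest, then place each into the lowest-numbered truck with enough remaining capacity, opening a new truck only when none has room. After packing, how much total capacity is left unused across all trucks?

Sorted descending: 119, 118, 106, 99, 86, 76, 75, 53, 36, 35, 34, 32, 31, 22, 13.
119 kg → truck 1 (remaining 1 kg)
118 kg → truck 2 (remaining 2 kg)
106 kg → truck 3 (remaining 14 kg)
99 kg → truck 4 (remaining 21 kg)
86 kg → truck 5 (remaining 34 kg)
76 kg → truck 6 (remaining 44 kg)
75 kg → truck 7 (remaining 45 kg)
53 kg → truck 8 (remaining 67 kg)
36 kg → truck 6 (remaining 8 kg)
35 kg → truck 7 (remaining 10 kg)
34 kg → truck 5 (remaining 0 kg)
32 kg → truck 8 (remaining 35 kg)
31 kg → truck 8 (remaining 4 kg)
22 kg → truck 9 (remaining 98 kg)
13 kg → truck 3 (remaining 1 kg)
9 trucks × 120 kg = 1080 kg; used 935 kg; unused 145 kg.

145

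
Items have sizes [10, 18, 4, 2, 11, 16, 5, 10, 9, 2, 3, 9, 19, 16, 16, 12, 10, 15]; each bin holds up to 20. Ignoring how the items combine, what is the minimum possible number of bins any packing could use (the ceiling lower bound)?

Total size = 10 + 18 + 4 + 2 + 11 + 16 + 5 + 10 + 9 + 2 + 3 + 9 + 19 + 16 + 16 + 12 + 10 + 15 = 187.
⌈187 / 20⌉ = 10.

10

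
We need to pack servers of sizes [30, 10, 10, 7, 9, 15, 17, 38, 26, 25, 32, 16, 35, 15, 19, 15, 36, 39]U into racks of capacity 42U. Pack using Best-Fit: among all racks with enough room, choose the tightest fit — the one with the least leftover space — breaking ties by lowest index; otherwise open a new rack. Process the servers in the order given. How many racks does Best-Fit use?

11

rack 1: place 30U, 12U left
rack 1: place 10U, 2U left
rack 2: place 10U, 32U left
rack 2: place 7U, 25U left
rack 2: place 9U, 16U left
rack 2: place 15U, 1U left
rack 3: place 17U, 25U left
rack 4: place 38U, 4U left
rack 5: place 26U, 16U left
rack 3: place 25U, 0U left
rack 6: place 32U, 10U left
rack 5: place 16U, 0U left
rack 7: place 35U, 7U left
rack 8: place 15U, 27U left
rack 8: place 19U, 8U left
rack 9: place 15U, 27U left
rack 10: place 36U, 6U left
rack 11: place 39U, 3U left
Final racks: [30,10] [10,7,9,15] [17,25] [38] [26,16] [32] [35] [15,19] [15] [36] [39].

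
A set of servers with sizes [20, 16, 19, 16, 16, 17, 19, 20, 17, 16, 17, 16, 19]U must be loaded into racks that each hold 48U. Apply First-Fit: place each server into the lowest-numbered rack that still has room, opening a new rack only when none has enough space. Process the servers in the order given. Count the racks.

7 racks

20U → rack 1 (remaining 28U)
16U → rack 1 (remaining 12U)
19U → rack 2 (remaining 29U)
16U → rack 2 (remaining 13U)
16U → rack 3 (remaining 32U)
17U → rack 3 (remaining 15U)
19U → rack 4 (remaining 29U)
20U → rack 4 (remaining 9U)
17U → rack 5 (remaining 31U)
16U → rack 5 (remaining 15U)
17U → rack 6 (remaining 31U)
16U → rack 6 (remaining 15U)
19U → rack 7 (remaining 29U)
Final racks: [20,16] [19,16] [16,17] [19,20] [17,16] [17,16] [19].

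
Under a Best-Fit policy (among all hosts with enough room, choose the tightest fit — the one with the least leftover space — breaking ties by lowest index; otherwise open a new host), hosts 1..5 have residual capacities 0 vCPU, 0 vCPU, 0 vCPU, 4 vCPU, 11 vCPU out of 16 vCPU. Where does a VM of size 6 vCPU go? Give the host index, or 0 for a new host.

5

Hosts with room: host 5 (11 vCPU).
Tightest fit is host 5 with 11 vCPU free.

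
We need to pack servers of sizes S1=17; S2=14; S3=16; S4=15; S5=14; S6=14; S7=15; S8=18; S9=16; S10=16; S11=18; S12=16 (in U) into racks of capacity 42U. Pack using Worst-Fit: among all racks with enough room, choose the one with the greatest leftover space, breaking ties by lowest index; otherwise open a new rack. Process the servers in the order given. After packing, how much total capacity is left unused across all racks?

Put S1 (17U) in rack 1; 25U remain.
Put S2 (14U) in rack 1; 11U remain.
Put S3 (16U) in rack 2; 26U remain.
Put S4 (15U) in rack 2; 11U remain.
Put S5 (14U) in rack 3; 28U remain.
Put S6 (14U) in rack 3; 14U remain.
Put S7 (15U) in rack 4; 27U remain.
Put S8 (18U) in rack 4; 9U remain.
Put S9 (16U) in rack 5; 26U remain.
Put S10 (16U) in rack 5; 10U remain.
Put S11 (18U) in rack 6; 24U remain.
Put S12 (16U) in rack 6; 8U remain.
6 racks × 42U = 252U; used 189U; unused 63U.

63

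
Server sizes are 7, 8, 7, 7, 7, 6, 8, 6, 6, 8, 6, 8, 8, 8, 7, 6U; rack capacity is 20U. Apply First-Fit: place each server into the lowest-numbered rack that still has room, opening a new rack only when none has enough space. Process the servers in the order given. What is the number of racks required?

Put 7U in rack 1; 13U remain.
Put 8U in rack 1; 5U remain.
Put 7U in rack 2; 13U remain.
Put 7U in rack 2; 6U remain.
Put 7U in rack 3; 13U remain.
Put 6U in rack 2; 0U remain.
Put 8U in rack 3; 5U remain.
Put 6U in rack 4; 14U remain.
Put 6U in rack 4; 8U remain.
Put 8U in rack 4; 0U remain.
Put 6U in rack 5; 14U remain.
Put 8U in rack 5; 6U remain.
Put 8U in rack 6; 12U remain.
Put 8U in rack 6; 4U remain.
Put 7U in rack 7; 13U remain.
Put 6U in rack 5; 0U remain.
Final racks: [7,8] [7,7,6] [7,8] [6,6,8] [6,8,6] [8,8] [7].

7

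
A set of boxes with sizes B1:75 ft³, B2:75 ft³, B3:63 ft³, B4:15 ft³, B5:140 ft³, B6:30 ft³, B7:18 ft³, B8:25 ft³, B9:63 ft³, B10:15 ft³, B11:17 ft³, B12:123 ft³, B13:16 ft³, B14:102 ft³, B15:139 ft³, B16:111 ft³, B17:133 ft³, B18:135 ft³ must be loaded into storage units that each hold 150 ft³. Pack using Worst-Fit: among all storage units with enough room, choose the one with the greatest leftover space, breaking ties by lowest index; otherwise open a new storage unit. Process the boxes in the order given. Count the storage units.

B1 (75 ft³) → storage unit 1 (remaining 75 ft³)
B2 (75 ft³) → storage unit 1 (remaining 0 ft³)
B3 (63 ft³) → storage unit 2 (remaining 87 ft³)
B4 (15 ft³) → storage unit 2 (remaining 72 ft³)
B5 (140 ft³) → storage unit 3 (remaining 10 ft³)
B6 (30 ft³) → storage unit 2 (remaining 42 ft³)
B7 (18 ft³) → storage unit 2 (remaining 24 ft³)
B8 (25 ft³) → storage unit 4 (remaining 125 ft³)
B9 (63 ft³) → storage unit 4 (remaining 62 ft³)
B10 (15 ft³) → storage unit 4 (remaining 47 ft³)
B11 (17 ft³) → storage unit 4 (remaining 30 ft³)
B12 (123 ft³) → storage unit 5 (remaining 27 ft³)
B13 (16 ft³) → storage unit 4 (remaining 14 ft³)
B14 (102 ft³) → storage unit 6 (remaining 48 ft³)
B15 (139 ft³) → storage unit 7 (remaining 11 ft³)
B16 (111 ft³) → storage unit 8 (remaining 39 ft³)
B17 (133 ft³) → storage unit 9 (remaining 17 ft³)
B18 (135 ft³) → storage unit 10 (remaining 15 ft³)
Final storage units: [75,75] [63,15,30,18] [140] [25,63,15,17,16] [123] [102] [139] [111] [133] [135].

10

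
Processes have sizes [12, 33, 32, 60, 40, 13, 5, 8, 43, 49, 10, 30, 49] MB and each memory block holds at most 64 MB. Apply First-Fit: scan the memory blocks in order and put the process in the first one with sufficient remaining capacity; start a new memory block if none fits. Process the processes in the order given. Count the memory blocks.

8 memory blocks

memory block 1: place 12 MB, 52 MB left
memory block 1: place 33 MB, 19 MB left
memory block 2: place 32 MB, 32 MB left
memory block 3: place 60 MB, 4 MB left
memory block 4: place 40 MB, 24 MB left
memory block 1: place 13 MB, 6 MB left
memory block 1: place 5 MB, 1 MB left
memory block 2: place 8 MB, 24 MB left
memory block 5: place 43 MB, 21 MB left
memory block 6: place 49 MB, 15 MB left
memory block 2: place 10 MB, 14 MB left
memory block 7: place 30 MB, 34 MB left
memory block 8: place 49 MB, 15 MB left
Final memory blocks: [12,33,13,5] [32,8,10] [60] [40] [43] [49] [30] [49].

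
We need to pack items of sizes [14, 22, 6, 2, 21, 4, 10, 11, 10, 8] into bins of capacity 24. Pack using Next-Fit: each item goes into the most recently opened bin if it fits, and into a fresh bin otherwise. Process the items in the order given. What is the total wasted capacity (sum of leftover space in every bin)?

14 → bin 1 (remaining 10)
22 → bin 2 (remaining 2)
6 → bin 3 (remaining 18)
2 → bin 3 (remaining 16)
21 → bin 4 (remaining 3)
4 → bin 5 (remaining 20)
10 → bin 5 (remaining 10)
11 → bin 6 (remaining 13)
10 → bin 6 (remaining 3)
8 → bin 7 (remaining 16)
7 bins × 24 = 168; used 108; unused 60.

60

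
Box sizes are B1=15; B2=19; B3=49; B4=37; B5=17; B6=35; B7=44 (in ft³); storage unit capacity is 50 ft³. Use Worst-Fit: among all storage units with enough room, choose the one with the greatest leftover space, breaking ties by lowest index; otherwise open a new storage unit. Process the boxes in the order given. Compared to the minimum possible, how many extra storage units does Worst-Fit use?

1

Worst-Fit: [15,19] [49] [37] [17] [35] [44] → 6 storage units.
Total size 216 ft³; any packing needs at least ⌈216/50⌉ = 5 storage units.
An optimal packing achieves that bound: [49] [44] [37] [35,15] [19,17] → 5 storage units.
Excess: 6 − 5 = 1.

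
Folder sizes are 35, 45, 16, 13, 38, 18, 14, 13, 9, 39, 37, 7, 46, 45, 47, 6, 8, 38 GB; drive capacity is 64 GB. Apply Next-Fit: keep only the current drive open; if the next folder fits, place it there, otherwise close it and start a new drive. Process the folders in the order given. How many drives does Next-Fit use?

Put 35 GB in drive 1; 29 GB remain.
Put 45 GB in drive 2; 19 GB remain.
Put 16 GB in drive 2; 3 GB remain.
Put 13 GB in drive 3; 51 GB remain.
Put 38 GB in drive 3; 13 GB remain.
Put 18 GB in drive 4; 46 GB remain.
Put 14 GB in drive 4; 32 GB remain.
Put 13 GB in drive 4; 19 GB remain.
Put 9 GB in drive 4; 10 GB remain.
Put 39 GB in drive 5; 25 GB remain.
Put 37 GB in drive 6; 27 GB remain.
Put 7 GB in drive 6; 20 GB remain.
Put 46 GB in drive 7; 18 GB remain.
Put 45 GB in drive 8; 19 GB remain.
Put 47 GB in drive 9; 17 GB remain.
Put 6 GB in drive 9; 11 GB remain.
Put 8 GB in drive 9; 3 GB remain.
Put 38 GB in drive 10; 26 GB remain.
Final drives: [35] [45,16] [13,38] [18,14,13,9] [39] [37,7] [46] [45] [47,6,8] [38].

10 drives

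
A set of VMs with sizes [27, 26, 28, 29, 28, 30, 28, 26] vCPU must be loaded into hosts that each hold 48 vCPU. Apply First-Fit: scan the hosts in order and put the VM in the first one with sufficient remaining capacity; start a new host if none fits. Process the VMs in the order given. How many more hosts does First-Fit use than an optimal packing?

First-Fit: [27] [26] [28] [29] [28] [30] [28] [26] → 8 hosts.
8 VMs exceed 24 vCPU (half the capacity), and no two of those can share a host, so at least 8 hosts are needed.
So 8 is already optimal.

0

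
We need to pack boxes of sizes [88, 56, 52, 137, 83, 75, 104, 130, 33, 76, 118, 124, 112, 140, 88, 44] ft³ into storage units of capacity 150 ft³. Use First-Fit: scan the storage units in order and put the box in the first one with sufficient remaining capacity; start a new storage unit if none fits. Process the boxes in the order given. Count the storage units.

Put 88 ft³ in storage unit 1; 62 ft³ remain.
Put 56 ft³ in storage unit 1; 6 ft³ remain.
Put 52 ft³ in storage unit 2; 98 ft³ remain.
Put 137 ft³ in storage unit 3; 13 ft³ remain.
Put 83 ft³ in storage unit 2; 15 ft³ remain.
Put 75 ft³ in storage unit 4; 75 ft³ remain.
Put 104 ft³ in storage unit 5; 46 ft³ remain.
Put 130 ft³ in storage unit 6; 20 ft³ remain.
Put 33 ft³ in storage unit 4; 42 ft³ remain.
Put 76 ft³ in storage unit 7; 74 ft³ remain.
Put 118 ft³ in storage unit 8; 32 ft³ remain.
Put 124 ft³ in storage unit 9; 26 ft³ remain.
Put 112 ft³ in storage unit 10; 38 ft³ remain.
Put 140 ft³ in storage unit 11; 10 ft³ remain.
Put 88 ft³ in storage unit 12; 62 ft³ remain.
Put 44 ft³ in storage unit 5; 2 ft³ remain.
Final storage units: [88,56] [52,83] [137] [75,33] [104,44] [130] [76] [118] [124] [112] [140] [88].

12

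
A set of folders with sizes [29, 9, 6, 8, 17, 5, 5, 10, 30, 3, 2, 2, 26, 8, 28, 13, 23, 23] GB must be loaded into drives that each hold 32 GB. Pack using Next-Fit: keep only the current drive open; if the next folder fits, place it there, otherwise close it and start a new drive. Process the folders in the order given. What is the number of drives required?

12

drive 1: place 29 GB, 3 GB left
drive 2: place 9 GB, 23 GB left
drive 2: place 6 GB, 17 GB left
drive 2: place 8 GB, 9 GB left
drive 3: place 17 GB, 15 GB left
drive 3: place 5 GB, 10 GB left
drive 3: place 5 GB, 5 GB left
drive 4: place 10 GB, 22 GB left
drive 5: place 30 GB, 2 GB left
drive 6: place 3 GB, 29 GB left
drive 6: place 2 GB, 27 GB left
drive 6: place 2 GB, 25 GB left
drive 7: place 26 GB, 6 GB left
drive 8: place 8 GB, 24 GB left
drive 9: place 28 GB, 4 GB left
drive 10: place 13 GB, 19 GB left
drive 11: place 23 GB, 9 GB left
drive 12: place 23 GB, 9 GB left
Final drives: [29] [9,6,8] [17,5,5] [10] [30] [3,2,2] [26] [8] [28] [13] [23] [23].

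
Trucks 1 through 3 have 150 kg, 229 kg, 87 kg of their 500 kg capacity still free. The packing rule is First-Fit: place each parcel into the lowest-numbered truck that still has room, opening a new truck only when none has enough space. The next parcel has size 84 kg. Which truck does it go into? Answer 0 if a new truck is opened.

Trucks with room: truck 1 (150 kg), truck 2 (229 kg), truck 3 (87 kg).
The first with room is truck 1.

1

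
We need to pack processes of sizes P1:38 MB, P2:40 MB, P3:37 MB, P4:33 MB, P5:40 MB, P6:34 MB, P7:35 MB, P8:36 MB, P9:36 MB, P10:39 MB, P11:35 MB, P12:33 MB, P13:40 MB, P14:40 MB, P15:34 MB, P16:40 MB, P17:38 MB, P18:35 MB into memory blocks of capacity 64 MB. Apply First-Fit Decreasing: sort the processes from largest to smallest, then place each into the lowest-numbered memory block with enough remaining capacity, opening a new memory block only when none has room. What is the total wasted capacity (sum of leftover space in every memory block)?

Sorted descending: 40, 40, 40, 40, 40, 39, 38, 38, 37, 36, 36, 35, 35, 35, 34, 34, 33, 33.
Put 40 MB in memory block 1; 24 MB remain.
Put 40 MB in memory block 2; 24 MB remain.
Put 40 MB in memory block 3; 24 MB remain.
Put 40 MB in memory block 4; 24 MB remain.
Put 40 MB in memory block 5; 24 MB remain.
Put 39 MB in memory block 6; 25 MB remain.
Put 38 MB in memory block 7; 26 MB remain.
Put 38 MB in memory block 8; 26 MB remain.
Put 37 MB in memory block 9; 27 MB remain.
Put 36 MB in memory block 10; 28 MB remain.
Put 36 MB in memory block 11; 28 MB remain.
Put 35 MB in memory block 12; 29 MB remain.
Put 35 MB in memory block 13; 29 MB remain.
Put 35 MB in memory block 14; 29 MB remain.
Put 34 MB in memory block 15; 30 MB remain.
Put 34 MB in memory block 16; 30 MB remain.
Put 33 MB in memory block 17; 31 MB remain.
Put 33 MB in memory block 18; 31 MB remain.
18 memory blocks × 64 MB = 1152 MB; used 663 MB; unused 489 MB.

489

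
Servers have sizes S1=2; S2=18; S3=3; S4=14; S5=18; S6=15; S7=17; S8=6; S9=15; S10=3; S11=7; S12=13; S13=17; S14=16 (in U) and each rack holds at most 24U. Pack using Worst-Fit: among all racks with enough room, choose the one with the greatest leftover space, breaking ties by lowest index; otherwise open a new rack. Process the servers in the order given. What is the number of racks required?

9

Put S1 (2U) in rack 1; 22U remain.
Put S2 (18U) in rack 1; 4U remain.
Put S3 (3U) in rack 1; 1U remain.
Put S4 (14U) in rack 2; 10U remain.
Put S5 (18U) in rack 3; 6U remain.
Put S6 (15U) in rack 4; 9U remain.
Put S7 (17U) in rack 5; 7U remain.
Put S8 (6U) in rack 2; 4U remain.
Put S9 (15U) in rack 6; 9U remain.
Put S10 (3U) in rack 4; 6U remain.
Put S11 (7U) in rack 6; 2U remain.
Put S12 (13U) in rack 7; 11U remain.
Put S13 (17U) in rack 8; 7U remain.
Put S14 (16U) in rack 9; 8U remain.
Final racks: [2,18,3] [14,6] [18] [15,3] [17] [15,7] [13] [17] [16].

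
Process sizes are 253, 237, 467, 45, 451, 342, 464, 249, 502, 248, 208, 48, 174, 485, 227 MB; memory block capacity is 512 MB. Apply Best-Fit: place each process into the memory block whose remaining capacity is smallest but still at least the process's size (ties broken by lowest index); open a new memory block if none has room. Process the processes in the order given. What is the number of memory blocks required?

253 MB → memory block 1 (remaining 259 MB)
237 MB → memory block 1 (remaining 22 MB)
467 MB → memory block 2 (remaining 45 MB)
45 MB → memory block 2 (remaining 0 MB)
451 MB → memory block 3 (remaining 61 MB)
342 MB → memory block 4 (remaining 170 MB)
464 MB → memory block 5 (remaining 48 MB)
249 MB → memory block 6 (remaining 263 MB)
502 MB → memory block 7 (remaining 10 MB)
248 MB → memory block 6 (remaining 15 MB)
208 MB → memory block 8 (remaining 304 MB)
48 MB → memory block 5 (remaining 0 MB)
174 MB → memory block 8 (remaining 130 MB)
485 MB → memory block 9 (remaining 27 MB)
227 MB → memory block 10 (remaining 285 MB)
Final memory blocks: [253,237] [467,45] [451] [342] [464,48] [249,248] [502] [208,174] [485] [227].

10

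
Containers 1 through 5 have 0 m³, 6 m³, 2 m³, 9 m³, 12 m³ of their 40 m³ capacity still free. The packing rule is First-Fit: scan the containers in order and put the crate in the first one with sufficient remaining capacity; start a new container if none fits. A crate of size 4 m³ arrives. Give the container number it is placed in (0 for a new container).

Containers with room: container 2 (6 m³), container 4 (9 m³), container 5 (12 m³).
The first with room is container 2.

2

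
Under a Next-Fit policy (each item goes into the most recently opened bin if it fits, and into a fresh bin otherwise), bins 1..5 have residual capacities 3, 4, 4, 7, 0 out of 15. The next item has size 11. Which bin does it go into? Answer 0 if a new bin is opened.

Next-Fit only looks at bin 5, which has 0 free.
11 does not fit, so a new bin is opened.

0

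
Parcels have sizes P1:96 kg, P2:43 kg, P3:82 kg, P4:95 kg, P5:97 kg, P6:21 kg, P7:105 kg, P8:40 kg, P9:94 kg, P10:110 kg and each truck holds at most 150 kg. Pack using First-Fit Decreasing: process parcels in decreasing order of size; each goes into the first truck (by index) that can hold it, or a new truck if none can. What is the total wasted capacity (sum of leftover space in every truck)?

267

Sorted descending: 110, 105, 97, 96, 95, 94, 82, 43, 40, 21.
truck 1: place 110 kg, 40 kg left
truck 2: place 105 kg, 45 kg left
truck 3: place 97 kg, 53 kg left
truck 4: place 96 kg, 54 kg left
truck 5: place 95 kg, 55 kg left
truck 6: place 94 kg, 56 kg left
truck 7: place 82 kg, 68 kg left
truck 2: place 43 kg, 2 kg left
truck 1: place 40 kg, 0 kg left
truck 3: place 21 kg, 32 kg left
7 trucks × 150 kg = 1050 kg; used 783 kg; unused 267 kg.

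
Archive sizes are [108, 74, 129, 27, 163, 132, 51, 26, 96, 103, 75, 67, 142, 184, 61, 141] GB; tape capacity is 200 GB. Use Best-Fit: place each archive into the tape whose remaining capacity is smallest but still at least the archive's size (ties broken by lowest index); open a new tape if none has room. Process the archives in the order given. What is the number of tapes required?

tape 1: place 108 GB, 92 GB left
tape 1: place 74 GB, 18 GB left
tape 2: place 129 GB, 71 GB left
tape 2: place 27 GB, 44 GB left
tape 3: place 163 GB, 37 GB left
tape 4: place 132 GB, 68 GB left
tape 4: place 51 GB, 17 GB left
tape 3: place 26 GB, 11 GB left
tape 5: place 96 GB, 104 GB left
tape 5: place 103 GB, 1 GB left
tape 6: place 75 GB, 125 GB left
tape 6: place 67 GB, 58 GB left
tape 7: place 142 GB, 58 GB left
tape 8: place 184 GB, 16 GB left
tape 9: place 61 GB, 139 GB left
tape 10: place 141 GB, 59 GB left

10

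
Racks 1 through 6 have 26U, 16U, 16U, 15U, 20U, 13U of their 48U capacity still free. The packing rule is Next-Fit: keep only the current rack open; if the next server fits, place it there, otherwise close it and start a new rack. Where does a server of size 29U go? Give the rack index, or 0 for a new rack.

0

Next-Fit only looks at rack 6, which has 13U free.
29U does not fit, so a new rack is opened.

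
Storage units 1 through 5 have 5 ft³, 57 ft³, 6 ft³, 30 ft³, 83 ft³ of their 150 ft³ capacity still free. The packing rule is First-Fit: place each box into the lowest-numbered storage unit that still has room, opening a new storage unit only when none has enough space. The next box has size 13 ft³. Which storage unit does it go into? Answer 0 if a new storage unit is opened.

Storage units with room: storage unit 2 (57 ft³), storage unit 4 (30 ft³), storage unit 5 (83 ft³).
The first with room is storage unit 2.

2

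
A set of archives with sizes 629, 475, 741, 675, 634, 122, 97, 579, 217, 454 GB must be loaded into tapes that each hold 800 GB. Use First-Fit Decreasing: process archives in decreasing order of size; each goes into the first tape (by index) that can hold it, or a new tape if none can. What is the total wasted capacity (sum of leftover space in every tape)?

Sorted descending: 741, 675, 634, 629, 579, 475, 454, 217, 122, 97.
tape 1: place 741 GB, 59 GB left
tape 2: place 675 GB, 125 GB left
tape 3: place 634 GB, 166 GB left
tape 4: place 629 GB, 171 GB left
tape 5: place 579 GB, 221 GB left
tape 6: place 475 GB, 325 GB left
tape 7: place 454 GB, 346 GB left
tape 5: place 217 GB, 4 GB left
tape 2: place 122 GB, 3 GB left
tape 3: place 97 GB, 69 GB left
7 tapes × 800 GB = 5600 GB; used 4623 GB; unused 977 GB.

977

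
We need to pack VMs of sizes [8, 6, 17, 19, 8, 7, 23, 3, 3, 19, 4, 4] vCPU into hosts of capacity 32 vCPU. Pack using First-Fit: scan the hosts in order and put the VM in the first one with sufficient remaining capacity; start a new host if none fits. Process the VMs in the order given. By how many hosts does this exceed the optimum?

First-Fit: [8,6,17] [19,8,3] [7,23] [3,19,4,4] → 4 hosts.
Total size 121 vCPU; any packing needs at least ⌈121/32⌉ = 4 hosts.
So 4 is already optimal.

0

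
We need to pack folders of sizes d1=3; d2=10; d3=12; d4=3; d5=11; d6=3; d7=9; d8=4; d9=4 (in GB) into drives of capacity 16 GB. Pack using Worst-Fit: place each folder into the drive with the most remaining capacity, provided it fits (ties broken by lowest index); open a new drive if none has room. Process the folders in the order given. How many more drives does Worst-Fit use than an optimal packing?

Worst-Fit: [3,10] [12,3] [11,3] [9,4] [4] → 5 drives.
Total size 59 GB; any packing needs at least ⌈59/16⌉ = 4 drives.
An optimal packing achieves that bound: [12,4] [11,4] [10,3,3] [9,3] → 4 drives.
Excess: 5 − 4 = 1.

1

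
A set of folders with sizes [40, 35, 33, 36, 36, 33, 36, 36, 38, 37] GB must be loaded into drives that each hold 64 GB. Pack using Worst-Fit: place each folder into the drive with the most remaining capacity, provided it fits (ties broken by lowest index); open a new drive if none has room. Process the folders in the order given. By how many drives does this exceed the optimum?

Worst-Fit: [40] [35] [33] [36] [36] [33] [36] [36] [38] [37] → 10 drives.
10 folders exceed 32 GB (half the capacity), and no two of those can share a drive, so at least 10 drives are needed.
So 10 is already optimal.

0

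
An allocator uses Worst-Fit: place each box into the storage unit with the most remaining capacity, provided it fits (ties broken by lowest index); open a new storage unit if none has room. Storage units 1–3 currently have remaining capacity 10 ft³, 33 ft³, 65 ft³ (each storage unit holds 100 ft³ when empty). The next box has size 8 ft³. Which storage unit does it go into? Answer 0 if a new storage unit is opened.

3

Storage units with room: storage unit 1 (10 ft³), storage unit 2 (33 ft³), storage unit 3 (65 ft³).
Most room is storage unit 3 with 65 ft³ free.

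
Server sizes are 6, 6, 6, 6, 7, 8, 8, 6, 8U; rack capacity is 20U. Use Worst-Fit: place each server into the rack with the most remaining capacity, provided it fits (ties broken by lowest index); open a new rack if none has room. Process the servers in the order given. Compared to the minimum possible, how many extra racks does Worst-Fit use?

Worst-Fit: [6,6,6] [6,7,6] [8,8] [8] → 4 racks.
Total size 61U; any packing needs at least ⌈61/20⌉ = 4 racks.
So 4 is already optimal.

0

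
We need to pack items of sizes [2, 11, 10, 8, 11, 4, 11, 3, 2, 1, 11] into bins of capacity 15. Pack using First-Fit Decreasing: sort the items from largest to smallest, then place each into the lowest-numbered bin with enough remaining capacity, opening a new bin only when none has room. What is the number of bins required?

Sorted descending: 11, 11, 11, 11, 10, 8, 4, 3, 2, 2, 1.
bin 1: place 11, 4 left
bin 2: place 11, 4 left
bin 3: place 11, 4 left
bin 4: place 11, 4 left
bin 5: place 10, 5 left
bin 6: place 8, 7 left
bin 1: place 4, 0 left
bin 2: place 3, 1 left
bin 3: place 2, 2 left
bin 3: place 2, 0 left
bin 2: place 1, 0 left
Final bins: [11,4] [11,3,1] [11,2,2] [11] [10] [8].

6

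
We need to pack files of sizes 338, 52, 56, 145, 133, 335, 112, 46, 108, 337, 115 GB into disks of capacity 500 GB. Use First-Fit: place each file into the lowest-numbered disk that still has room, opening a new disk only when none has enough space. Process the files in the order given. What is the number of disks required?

4 disks

Put 338 GB in disk 1; 162 GB remain.
Put 52 GB in disk 1; 110 GB remain.
Put 56 GB in disk 1; 54 GB remain.
Put 145 GB in disk 2; 355 GB remain.
Put 133 GB in disk 2; 222 GB remain.
Put 335 GB in disk 3; 165 GB remain.
Put 112 GB in disk 2; 110 GB remain.
Put 46 GB in disk 1; 8 GB remain.
Put 108 GB in disk 2; 2 GB remain.
Put 337 GB in disk 4; 163 GB remain.
Put 115 GB in disk 3; 50 GB remain.
Final disks: [338,52,56,46] [145,133,112,108] [335,115] [337].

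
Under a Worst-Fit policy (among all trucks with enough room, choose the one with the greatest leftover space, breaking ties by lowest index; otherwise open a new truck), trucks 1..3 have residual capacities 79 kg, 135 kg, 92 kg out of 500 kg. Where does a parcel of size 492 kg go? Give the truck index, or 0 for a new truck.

No truck has ≥ 492 kg free, so a new truck is opened.

0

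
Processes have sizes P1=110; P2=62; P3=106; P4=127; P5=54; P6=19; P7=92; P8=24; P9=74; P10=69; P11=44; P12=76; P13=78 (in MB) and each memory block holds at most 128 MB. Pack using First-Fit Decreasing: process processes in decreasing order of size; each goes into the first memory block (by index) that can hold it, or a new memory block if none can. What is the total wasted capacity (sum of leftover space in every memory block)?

217

Sorted descending: 127, 110, 106, 92, 78, 76, 74, 69, 62, 54, 44, 24, 19.
Put 127 MB in memory block 1; 1 MB remain.
Put 110 MB in memory block 2; 18 MB remain.
Put 106 MB in memory block 3; 22 MB remain.
Put 92 MB in memory block 4; 36 MB remain.
Put 78 MB in memory block 5; 50 MB remain.
Put 76 MB in memory block 6; 52 MB remain.
Put 74 MB in memory block 7; 54 MB remain.
Put 69 MB in memory block 8; 59 MB remain.
Put 62 MB in memory block 9; 66 MB remain.
Put 54 MB in memory block 7; 0 MB remain.
Put 44 MB in memory block 5; 6 MB remain.
Put 24 MB in memory block 4; 12 MB remain.
Put 19 MB in memory block 3; 3 MB remain.
9 memory blocks × 128 MB = 1152 MB; used 935 MB; unused 217 MB.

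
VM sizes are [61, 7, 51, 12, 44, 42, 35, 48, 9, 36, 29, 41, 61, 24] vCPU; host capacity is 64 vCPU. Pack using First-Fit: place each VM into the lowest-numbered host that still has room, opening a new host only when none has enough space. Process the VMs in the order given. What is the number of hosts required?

61 vCPU → host 1 (remaining 3 vCPU)
7 vCPU → host 2 (remaining 57 vCPU)
51 vCPU → host 2 (remaining 6 vCPU)
12 vCPU → host 3 (remaining 52 vCPU)
44 vCPU → host 3 (remaining 8 vCPU)
42 vCPU → host 4 (remaining 22 vCPU)
35 vCPU → host 5 (remaining 29 vCPU)
48 vCPU → host 6 (remaining 16 vCPU)
9 vCPU → host 4 (remaining 13 vCPU)
36 vCPU → host 7 (remaining 28 vCPU)
29 vCPU → host 5 (remaining 0 vCPU)
41 vCPU → host 8 (remaining 23 vCPU)
61 vCPU → host 9 (remaining 3 vCPU)
24 vCPU → host 7 (remaining 4 vCPU)
Final hosts: [61] [7,51] [12,44] [42,9] [35,29] [48] [36,24] [41] [61].

9 hosts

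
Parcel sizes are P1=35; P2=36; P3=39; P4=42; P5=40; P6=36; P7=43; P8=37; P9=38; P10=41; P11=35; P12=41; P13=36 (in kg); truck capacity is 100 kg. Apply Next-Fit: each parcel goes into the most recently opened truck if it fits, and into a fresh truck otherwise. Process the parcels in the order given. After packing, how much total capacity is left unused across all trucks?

201

Put P1 (35 kg) in truck 1; 65 kg remain.
Put P2 (36 kg) in truck 1; 29 kg remain.
Put P3 (39 kg) in truck 2; 61 kg remain.
Put P4 (42 kg) in truck 2; 19 kg remain.
Put P5 (40 kg) in truck 3; 60 kg remain.
Put P6 (36 kg) in truck 3; 24 kg remain.
Put P7 (43 kg) in truck 4; 57 kg remain.
Put P8 (37 kg) in truck 4; 20 kg remain.
Put P9 (38 kg) in truck 5; 62 kg remain.
Put P10 (41 kg) in truck 5; 21 kg remain.
Put P11 (35 kg) in truck 6; 65 kg remain.
Put P12 (41 kg) in truck 6; 24 kg remain.
Put P13 (36 kg) in truck 7; 64 kg remain.
7 trucks × 100 kg = 700 kg; used 499 kg; unused 201 kg.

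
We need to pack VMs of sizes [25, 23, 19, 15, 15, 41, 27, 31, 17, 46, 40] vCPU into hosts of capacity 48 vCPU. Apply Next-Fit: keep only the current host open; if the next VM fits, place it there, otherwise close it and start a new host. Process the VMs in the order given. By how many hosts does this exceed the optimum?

Next-Fit: [25,23] [19,15] [15] [41] [27] [31,17] [46] [40] → 8 hosts.
Total size 299 vCPU; any packing needs at least ⌈299/48⌉ = 7 hosts.
An optimal packing achieves that bound: [46] [41] [40] [31,17] [27,19] [25,23] [15,15] → 7 hosts.
Excess: 8 − 7 = 1.

1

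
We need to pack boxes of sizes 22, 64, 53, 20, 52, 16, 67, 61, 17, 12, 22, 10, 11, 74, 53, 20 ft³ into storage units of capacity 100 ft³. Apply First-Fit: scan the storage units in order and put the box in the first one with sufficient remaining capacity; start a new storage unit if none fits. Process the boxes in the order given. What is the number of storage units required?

22 ft³ → storage unit 1 (remaining 78 ft³)
64 ft³ → storage unit 1 (remaining 14 ft³)
53 ft³ → storage unit 2 (remaining 47 ft³)
20 ft³ → storage unit 2 (remaining 27 ft³)
52 ft³ → storage unit 3 (remaining 48 ft³)
16 ft³ → storage unit 2 (remaining 11 ft³)
67 ft³ → storage unit 4 (remaining 33 ft³)
61 ft³ → storage unit 5 (remaining 39 ft³)
17 ft³ → storage unit 3 (remaining 31 ft³)
12 ft³ → storage unit 1 (remaining 2 ft³)
22 ft³ → storage unit 3 (remaining 9 ft³)
10 ft³ → storage unit 2 (remaining 1 ft³)
11 ft³ → storage unit 4 (remaining 22 ft³)
74 ft³ → storage unit 6 (remaining 26 ft³)
53 ft³ → storage unit 7 (remaining 47 ft³)
20 ft³ → storage unit 4 (remaining 2 ft³)

7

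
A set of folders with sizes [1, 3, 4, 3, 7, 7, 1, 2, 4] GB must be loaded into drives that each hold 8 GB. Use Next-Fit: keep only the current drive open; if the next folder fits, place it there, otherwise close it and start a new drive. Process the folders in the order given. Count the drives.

1 GB → drive 1 (remaining 7 GB)
3 GB → drive 1 (remaining 4 GB)
4 GB → drive 1 (remaining 0 GB)
3 GB → drive 2 (remaining 5 GB)
7 GB → drive 3 (remaining 1 GB)
7 GB → drive 4 (remaining 1 GB)
1 GB → drive 4 (remaining 0 GB)
2 GB → drive 5 (remaining 6 GB)
4 GB → drive 5 (remaining 2 GB)

5 drives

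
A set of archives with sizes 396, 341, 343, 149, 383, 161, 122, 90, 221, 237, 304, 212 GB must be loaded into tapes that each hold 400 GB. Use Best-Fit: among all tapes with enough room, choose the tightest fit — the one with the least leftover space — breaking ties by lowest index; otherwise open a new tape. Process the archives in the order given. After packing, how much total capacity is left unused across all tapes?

641

tape 1: place 396 GB, 4 GB left
tape 2: place 341 GB, 59 GB left
tape 3: place 343 GB, 57 GB left
tape 4: place 149 GB, 251 GB left
tape 5: place 383 GB, 17 GB left
tape 4: place 161 GB, 90 GB left
tape 6: place 122 GB, 278 GB left
tape 4: place 90 GB, 0 GB left
tape 6: place 221 GB, 57 GB left
tape 7: place 237 GB, 163 GB left
tape 8: place 304 GB, 96 GB left
tape 9: place 212 GB, 188 GB left
9 tapes × 400 GB = 3600 GB; used 2959 GB; unused 641 GB.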